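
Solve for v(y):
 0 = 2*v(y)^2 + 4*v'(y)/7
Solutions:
 v(y) = 2/(C1 + 7*y)


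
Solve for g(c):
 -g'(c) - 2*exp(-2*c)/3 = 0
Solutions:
 g(c) = C1 + exp(-2*c)/3


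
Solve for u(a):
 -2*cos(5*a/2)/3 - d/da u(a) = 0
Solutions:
 u(a) = C1 - 4*sin(5*a/2)/15


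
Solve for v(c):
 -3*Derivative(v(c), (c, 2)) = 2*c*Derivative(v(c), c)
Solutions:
 v(c) = C1 + C2*erf(sqrt(3)*c/3)


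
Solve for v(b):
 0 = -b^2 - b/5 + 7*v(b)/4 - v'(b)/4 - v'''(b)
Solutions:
 v(b) = C1*exp(3^(1/3)*b*(-(63 + 2*sqrt(993))^(1/3) + 3^(1/3)/(63 + 2*sqrt(993))^(1/3))/12)*sin(3^(1/6)*b*(3/(63 + 2*sqrt(993))^(1/3) + 3^(2/3)*(63 + 2*sqrt(993))^(1/3))/12) + C2*exp(3^(1/3)*b*(-(63 + 2*sqrt(993))^(1/3) + 3^(1/3)/(63 + 2*sqrt(993))^(1/3))/12)*cos(3^(1/6)*b*(3/(63 + 2*sqrt(993))^(1/3) + 3^(2/3)*(63 + 2*sqrt(993))^(1/3))/12) + C3*exp(-3^(1/3)*b*(-(63 + 2*sqrt(993))^(1/3) + 3^(1/3)/(63 + 2*sqrt(993))^(1/3))/6) + 4*b^2/7 + 68*b/245 + 68/1715


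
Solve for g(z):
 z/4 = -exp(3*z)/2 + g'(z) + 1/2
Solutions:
 g(z) = C1 + z^2/8 - z/2 + exp(3*z)/6


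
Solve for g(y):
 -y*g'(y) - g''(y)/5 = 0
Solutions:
 g(y) = C1 + C2*erf(sqrt(10)*y/2)


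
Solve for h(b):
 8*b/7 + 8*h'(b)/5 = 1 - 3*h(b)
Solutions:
 h(b) = C1*exp(-15*b/8) - 8*b/21 + 169/315


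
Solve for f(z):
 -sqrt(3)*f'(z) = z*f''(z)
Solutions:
 f(z) = C1 + C2*z^(1 - sqrt(3))


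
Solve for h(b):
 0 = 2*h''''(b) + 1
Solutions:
 h(b) = C1 + C2*b + C3*b^2 + C4*b^3 - b^4/48


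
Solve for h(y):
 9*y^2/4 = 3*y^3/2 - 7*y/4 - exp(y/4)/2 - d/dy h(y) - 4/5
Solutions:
 h(y) = C1 + 3*y^4/8 - 3*y^3/4 - 7*y^2/8 - 4*y/5 - 2*exp(y/4)


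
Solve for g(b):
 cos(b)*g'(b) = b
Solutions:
 g(b) = C1 + Integral(b/cos(b), b)


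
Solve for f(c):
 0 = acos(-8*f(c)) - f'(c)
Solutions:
 Integral(1/acos(-8*_y), (_y, f(c))) = C1 + c


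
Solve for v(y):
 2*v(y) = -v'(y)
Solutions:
 v(y) = C1*exp(-2*y)


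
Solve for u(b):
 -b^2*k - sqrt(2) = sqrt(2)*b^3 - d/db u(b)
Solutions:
 u(b) = C1 + sqrt(2)*b^4/4 + b^3*k/3 + sqrt(2)*b


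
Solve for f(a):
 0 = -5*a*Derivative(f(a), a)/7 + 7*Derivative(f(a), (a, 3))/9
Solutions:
 f(a) = C1 + Integral(C2*airyai(315^(1/3)*a/7) + C3*airybi(315^(1/3)*a/7), a)


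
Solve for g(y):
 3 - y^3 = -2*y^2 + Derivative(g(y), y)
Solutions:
 g(y) = C1 - y^4/4 + 2*y^3/3 + 3*y


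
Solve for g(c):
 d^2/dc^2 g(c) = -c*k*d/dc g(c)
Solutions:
 g(c) = Piecewise((-sqrt(2)*sqrt(pi)*C1*erf(sqrt(2)*c*sqrt(k)/2)/(2*sqrt(k)) - C2, (k > 0) | (k < 0)), (-C1*c - C2, True))


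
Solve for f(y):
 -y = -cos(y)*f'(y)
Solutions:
 f(y) = C1 + Integral(y/cos(y), y)


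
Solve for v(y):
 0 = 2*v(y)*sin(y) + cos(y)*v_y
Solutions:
 v(y) = C1*cos(y)^2


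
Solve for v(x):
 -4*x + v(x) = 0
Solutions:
 v(x) = 4*x


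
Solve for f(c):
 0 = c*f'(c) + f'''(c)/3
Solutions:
 f(c) = C1 + Integral(C2*airyai(-3^(1/3)*c) + C3*airybi(-3^(1/3)*c), c)


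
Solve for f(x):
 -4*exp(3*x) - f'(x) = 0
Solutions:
 f(x) = C1 - 4*exp(3*x)/3


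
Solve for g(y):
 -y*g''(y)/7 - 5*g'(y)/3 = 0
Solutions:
 g(y) = C1 + C2/y^(32/3)


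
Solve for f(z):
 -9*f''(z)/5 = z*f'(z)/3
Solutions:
 f(z) = C1 + C2*erf(sqrt(30)*z/18)


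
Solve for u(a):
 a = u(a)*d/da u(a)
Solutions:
 u(a) = -sqrt(C1 + a^2)
 u(a) = sqrt(C1 + a^2)


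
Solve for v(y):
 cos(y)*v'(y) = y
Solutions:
 v(y) = C1 + Integral(y/cos(y), y)


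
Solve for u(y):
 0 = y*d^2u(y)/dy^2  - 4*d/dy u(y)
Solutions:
 u(y) = C1 + C2*y^5


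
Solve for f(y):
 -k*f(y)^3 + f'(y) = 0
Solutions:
 f(y) = -sqrt(2)*sqrt(-1/(C1 + k*y))/2
 f(y) = sqrt(2)*sqrt(-1/(C1 + k*y))/2


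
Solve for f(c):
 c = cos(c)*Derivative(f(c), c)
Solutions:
 f(c) = C1 + Integral(c/cos(c), c)


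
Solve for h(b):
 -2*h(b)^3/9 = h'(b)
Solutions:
 h(b) = -3*sqrt(2)*sqrt(-1/(C1 - 2*b))/2
 h(b) = 3*sqrt(2)*sqrt(-1/(C1 - 2*b))/2


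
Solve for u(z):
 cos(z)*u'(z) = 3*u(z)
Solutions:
 u(z) = C1*(sin(z) + 1)^(3/2)/(sin(z) - 1)^(3/2)


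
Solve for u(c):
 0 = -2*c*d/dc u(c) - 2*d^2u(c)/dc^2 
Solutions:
 u(c) = C1 + C2*erf(sqrt(2)*c/2)


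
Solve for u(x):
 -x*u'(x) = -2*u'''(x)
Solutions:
 u(x) = C1 + Integral(C2*airyai(2^(2/3)*x/2) + C3*airybi(2^(2/3)*x/2), x)


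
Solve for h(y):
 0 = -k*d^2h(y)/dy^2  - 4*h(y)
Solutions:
 h(y) = C1*exp(-2*y*sqrt(-1/k)) + C2*exp(2*y*sqrt(-1/k))


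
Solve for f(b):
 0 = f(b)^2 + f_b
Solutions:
 f(b) = 1/(C1 + b)


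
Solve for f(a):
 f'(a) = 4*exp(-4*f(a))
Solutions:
 f(a) = log(-I*(C1 + 16*a)^(1/4))
 f(a) = log(I*(C1 + 16*a)^(1/4))
 f(a) = log(-(C1 + 16*a)^(1/4))
 f(a) = log(C1 + 16*a)/4


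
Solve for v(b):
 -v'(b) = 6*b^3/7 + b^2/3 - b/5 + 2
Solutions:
 v(b) = C1 - 3*b^4/14 - b^3/9 + b^2/10 - 2*b


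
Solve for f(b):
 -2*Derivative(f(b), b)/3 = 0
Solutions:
 f(b) = C1


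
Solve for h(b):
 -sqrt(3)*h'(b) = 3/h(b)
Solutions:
 h(b) = -sqrt(C1 - 2*sqrt(3)*b)
 h(b) = sqrt(C1 - 2*sqrt(3)*b)


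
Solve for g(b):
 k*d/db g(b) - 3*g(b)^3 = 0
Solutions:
 g(b) = -sqrt(2)*sqrt(-k/(C1*k + 3*b))/2
 g(b) = sqrt(2)*sqrt(-k/(C1*k + 3*b))/2


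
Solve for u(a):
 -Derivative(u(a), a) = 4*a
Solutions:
 u(a) = C1 - 2*a^2


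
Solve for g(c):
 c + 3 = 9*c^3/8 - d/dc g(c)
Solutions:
 g(c) = C1 + 9*c^4/32 - c^2/2 - 3*c


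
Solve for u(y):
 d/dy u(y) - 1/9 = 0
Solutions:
 u(y) = C1 + y/9


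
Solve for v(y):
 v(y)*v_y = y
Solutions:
 v(y) = -sqrt(C1 + y^2)
 v(y) = sqrt(C1 + y^2)


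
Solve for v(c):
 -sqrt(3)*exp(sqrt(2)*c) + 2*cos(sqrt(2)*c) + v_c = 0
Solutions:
 v(c) = C1 + sqrt(6)*exp(sqrt(2)*c)/2 - sqrt(2)*sin(sqrt(2)*c)


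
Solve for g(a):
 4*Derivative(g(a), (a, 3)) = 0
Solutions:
 g(a) = C1 + C2*a + C3*a^2


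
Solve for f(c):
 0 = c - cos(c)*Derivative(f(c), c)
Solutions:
 f(c) = C1 + Integral(c/cos(c), c)


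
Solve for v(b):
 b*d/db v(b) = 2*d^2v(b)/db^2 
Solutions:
 v(b) = C1 + C2*erfi(b/2)


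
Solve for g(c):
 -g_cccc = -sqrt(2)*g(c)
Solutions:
 g(c) = C1*exp(-2^(1/8)*c) + C2*exp(2^(1/8)*c) + C3*sin(2^(1/8)*c) + C4*cos(2^(1/8)*c)


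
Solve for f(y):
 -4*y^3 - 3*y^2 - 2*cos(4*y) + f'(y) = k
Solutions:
 f(y) = C1 + k*y + y^4 + y^3 + sin(4*y)/2


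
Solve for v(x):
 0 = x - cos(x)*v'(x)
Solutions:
 v(x) = C1 + Integral(x/cos(x), x)


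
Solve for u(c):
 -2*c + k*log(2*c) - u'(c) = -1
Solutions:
 u(c) = C1 - c^2 + c*k*log(c) - c*k + c*k*log(2) + c


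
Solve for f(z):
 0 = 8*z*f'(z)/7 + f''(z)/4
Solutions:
 f(z) = C1 + C2*erf(4*sqrt(7)*z/7)


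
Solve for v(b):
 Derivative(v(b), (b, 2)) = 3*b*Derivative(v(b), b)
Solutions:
 v(b) = C1 + C2*erfi(sqrt(6)*b/2)


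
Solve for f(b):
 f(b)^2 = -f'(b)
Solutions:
 f(b) = 1/(C1 + b)


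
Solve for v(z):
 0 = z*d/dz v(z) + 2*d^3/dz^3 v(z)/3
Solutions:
 v(z) = C1 + Integral(C2*airyai(-2^(2/3)*3^(1/3)*z/2) + C3*airybi(-2^(2/3)*3^(1/3)*z/2), z)


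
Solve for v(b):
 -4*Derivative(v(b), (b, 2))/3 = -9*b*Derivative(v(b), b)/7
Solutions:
 v(b) = C1 + C2*erfi(3*sqrt(42)*b/28)


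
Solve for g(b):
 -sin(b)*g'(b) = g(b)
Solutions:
 g(b) = C1*sqrt(cos(b) + 1)/sqrt(cos(b) - 1)


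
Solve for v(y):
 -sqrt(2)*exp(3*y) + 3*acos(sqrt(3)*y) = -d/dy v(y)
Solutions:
 v(y) = C1 - 3*y*acos(sqrt(3)*y) + sqrt(3)*sqrt(1 - 3*y^2) + sqrt(2)*exp(3*y)/3


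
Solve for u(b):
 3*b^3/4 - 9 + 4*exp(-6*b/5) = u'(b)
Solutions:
 u(b) = C1 + 3*b^4/16 - 9*b - 10*exp(-6*b/5)/3


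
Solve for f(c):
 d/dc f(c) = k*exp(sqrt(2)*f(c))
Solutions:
 f(c) = sqrt(2)*(2*log(-1/(C1 + c*k)) - log(2))/4


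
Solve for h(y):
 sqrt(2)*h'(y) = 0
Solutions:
 h(y) = C1


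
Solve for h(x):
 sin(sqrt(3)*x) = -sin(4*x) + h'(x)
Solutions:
 h(x) = C1 - cos(4*x)/4 - sqrt(3)*cos(sqrt(3)*x)/3


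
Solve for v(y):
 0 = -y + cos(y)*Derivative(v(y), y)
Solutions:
 v(y) = C1 + Integral(y/cos(y), y)


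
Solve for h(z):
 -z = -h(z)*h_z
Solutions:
 h(z) = -sqrt(C1 + z^2)
 h(z) = sqrt(C1 + z^2)


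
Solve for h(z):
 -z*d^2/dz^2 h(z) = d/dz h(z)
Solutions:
 h(z) = C1 + C2*log(z)


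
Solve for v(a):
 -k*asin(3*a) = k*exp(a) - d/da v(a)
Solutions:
 v(a) = C1 + k*(a*asin(3*a) + sqrt(1 - 9*a^2)/3 + exp(a))


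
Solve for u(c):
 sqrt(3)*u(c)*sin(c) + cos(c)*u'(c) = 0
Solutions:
 u(c) = C1*cos(c)^(sqrt(3))


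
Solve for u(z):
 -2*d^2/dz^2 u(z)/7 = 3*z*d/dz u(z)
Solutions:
 u(z) = C1 + C2*erf(sqrt(21)*z/2)


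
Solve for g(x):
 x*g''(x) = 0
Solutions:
 g(x) = C1 + C2*x


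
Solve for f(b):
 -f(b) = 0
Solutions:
 f(b) = 0


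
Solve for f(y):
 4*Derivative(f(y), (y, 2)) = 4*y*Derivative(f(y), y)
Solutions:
 f(y) = C1 + C2*erfi(sqrt(2)*y/2)


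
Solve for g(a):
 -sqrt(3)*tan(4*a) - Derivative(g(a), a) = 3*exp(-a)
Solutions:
 g(a) = C1 - sqrt(3)*log(tan(4*a)^2 + 1)/8 + 3*exp(-a)


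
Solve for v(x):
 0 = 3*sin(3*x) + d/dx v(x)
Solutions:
 v(x) = C1 + cos(3*x)


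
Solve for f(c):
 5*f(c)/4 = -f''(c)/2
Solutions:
 f(c) = C1*sin(sqrt(10)*c/2) + C2*cos(sqrt(10)*c/2)


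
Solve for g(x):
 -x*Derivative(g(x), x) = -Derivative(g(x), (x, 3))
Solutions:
 g(x) = C1 + Integral(C2*airyai(x) + C3*airybi(x), x)


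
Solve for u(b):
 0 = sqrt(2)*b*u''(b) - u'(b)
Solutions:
 u(b) = C1 + C2*b^(sqrt(2)/2 + 1)


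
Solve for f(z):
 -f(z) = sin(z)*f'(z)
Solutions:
 f(z) = C1*sqrt(cos(z) + 1)/sqrt(cos(z) - 1)


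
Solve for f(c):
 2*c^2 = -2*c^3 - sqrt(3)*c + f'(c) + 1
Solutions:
 f(c) = C1 + c^4/2 + 2*c^3/3 + sqrt(3)*c^2/2 - c


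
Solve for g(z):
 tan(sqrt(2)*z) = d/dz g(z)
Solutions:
 g(z) = C1 - sqrt(2)*log(cos(sqrt(2)*z))/2


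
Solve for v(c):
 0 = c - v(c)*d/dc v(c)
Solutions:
 v(c) = -sqrt(C1 + c^2)
 v(c) = sqrt(C1 + c^2)


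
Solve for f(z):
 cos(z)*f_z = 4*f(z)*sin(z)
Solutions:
 f(z) = C1/cos(z)^4


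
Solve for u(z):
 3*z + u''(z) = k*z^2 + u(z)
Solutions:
 u(z) = C1*exp(-z) + C2*exp(z) - k*z^2 - 2*k + 3*z


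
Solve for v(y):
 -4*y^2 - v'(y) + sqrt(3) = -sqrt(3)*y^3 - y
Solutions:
 v(y) = C1 + sqrt(3)*y^4/4 - 4*y^3/3 + y^2/2 + sqrt(3)*y


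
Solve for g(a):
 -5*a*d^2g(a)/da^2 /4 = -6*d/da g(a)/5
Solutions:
 g(a) = C1 + C2*a^(49/25)


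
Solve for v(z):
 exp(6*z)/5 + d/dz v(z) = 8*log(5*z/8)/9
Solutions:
 v(z) = C1 + 8*z*log(z)/9 + 8*z*(-3*log(2) - 1 + log(5))/9 - exp(6*z)/30


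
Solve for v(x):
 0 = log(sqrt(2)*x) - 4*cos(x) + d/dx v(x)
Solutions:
 v(x) = C1 - x*log(x) - x*log(2)/2 + x + 4*sin(x)


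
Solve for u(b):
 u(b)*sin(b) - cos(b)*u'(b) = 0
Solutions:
 u(b) = C1/cos(b)


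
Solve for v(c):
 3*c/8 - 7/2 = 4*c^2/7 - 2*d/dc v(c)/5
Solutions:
 v(c) = C1 + 10*c^3/21 - 15*c^2/32 + 35*c/4


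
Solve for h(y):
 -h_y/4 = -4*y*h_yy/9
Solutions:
 h(y) = C1 + C2*y^(25/16)


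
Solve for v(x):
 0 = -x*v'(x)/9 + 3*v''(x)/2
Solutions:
 v(x) = C1 + C2*erfi(sqrt(3)*x/9)


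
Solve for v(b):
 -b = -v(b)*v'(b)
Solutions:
 v(b) = -sqrt(C1 + b^2)
 v(b) = sqrt(C1 + b^2)


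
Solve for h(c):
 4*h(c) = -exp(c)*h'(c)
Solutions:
 h(c) = C1*exp(4*exp(-c))


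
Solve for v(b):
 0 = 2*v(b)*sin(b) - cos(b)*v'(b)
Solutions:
 v(b) = C1/cos(b)^2


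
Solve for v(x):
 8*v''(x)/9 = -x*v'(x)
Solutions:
 v(x) = C1 + C2*erf(3*x/4)


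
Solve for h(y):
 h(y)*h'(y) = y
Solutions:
 h(y) = -sqrt(C1 + y^2)
 h(y) = sqrt(C1 + y^2)


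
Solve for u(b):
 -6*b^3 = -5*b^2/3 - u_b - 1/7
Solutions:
 u(b) = C1 + 3*b^4/2 - 5*b^3/9 - b/7


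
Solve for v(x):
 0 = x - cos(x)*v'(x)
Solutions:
 v(x) = C1 + Integral(x/cos(x), x)


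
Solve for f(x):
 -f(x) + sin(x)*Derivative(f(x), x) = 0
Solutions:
 f(x) = C1*sqrt(cos(x) - 1)/sqrt(cos(x) + 1)


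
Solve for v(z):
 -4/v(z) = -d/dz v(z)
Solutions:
 v(z) = -sqrt(C1 + 8*z)
 v(z) = sqrt(C1 + 8*z)


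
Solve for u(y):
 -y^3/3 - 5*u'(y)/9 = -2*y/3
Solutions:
 u(y) = C1 - 3*y^4/20 + 3*y^2/5


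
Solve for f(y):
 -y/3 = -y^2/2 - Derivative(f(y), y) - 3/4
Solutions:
 f(y) = C1 - y^3/6 + y^2/6 - 3*y/4


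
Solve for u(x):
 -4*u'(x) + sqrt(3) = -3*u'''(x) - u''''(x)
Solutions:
 u(x) = C1 + C4*exp(x) + sqrt(3)*x/4 + (C2 + C3*x)*exp(-2*x)


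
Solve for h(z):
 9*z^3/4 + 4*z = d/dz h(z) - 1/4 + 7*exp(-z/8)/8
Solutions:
 h(z) = C1 + 9*z^4/16 + 2*z^2 + z/4 + 7*exp(-z/8)


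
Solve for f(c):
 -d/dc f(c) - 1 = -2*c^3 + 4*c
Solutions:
 f(c) = C1 + c^4/2 - 2*c^2 - c


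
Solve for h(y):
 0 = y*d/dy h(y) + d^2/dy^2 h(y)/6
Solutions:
 h(y) = C1 + C2*erf(sqrt(3)*y)


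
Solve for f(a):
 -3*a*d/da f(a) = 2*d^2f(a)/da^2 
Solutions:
 f(a) = C1 + C2*erf(sqrt(3)*a/2)


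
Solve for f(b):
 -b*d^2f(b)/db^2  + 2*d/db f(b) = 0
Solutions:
 f(b) = C1 + C2*b^3


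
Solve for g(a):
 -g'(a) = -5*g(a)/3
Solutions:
 g(a) = C1*exp(5*a/3)


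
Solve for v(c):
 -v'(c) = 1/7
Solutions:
 v(c) = C1 - c/7


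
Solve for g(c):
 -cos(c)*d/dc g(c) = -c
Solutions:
 g(c) = C1 + Integral(c/cos(c), c)


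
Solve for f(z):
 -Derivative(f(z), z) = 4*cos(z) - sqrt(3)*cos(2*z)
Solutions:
 f(z) = C1 - 4*sin(z) + sqrt(3)*sin(2*z)/2


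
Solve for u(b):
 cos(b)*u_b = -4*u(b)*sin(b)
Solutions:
 u(b) = C1*cos(b)^4


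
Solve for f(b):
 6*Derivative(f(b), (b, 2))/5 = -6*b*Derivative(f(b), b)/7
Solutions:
 f(b) = C1 + C2*erf(sqrt(70)*b/14)


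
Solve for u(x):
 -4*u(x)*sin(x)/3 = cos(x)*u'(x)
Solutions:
 u(x) = C1*cos(x)^(4/3)


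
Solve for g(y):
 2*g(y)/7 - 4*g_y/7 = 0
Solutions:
 g(y) = C1*exp(y/2)


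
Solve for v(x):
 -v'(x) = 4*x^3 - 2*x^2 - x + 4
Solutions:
 v(x) = C1 - x^4 + 2*x^3/3 + x^2/2 - 4*x


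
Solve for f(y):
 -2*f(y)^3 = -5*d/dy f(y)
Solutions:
 f(y) = -sqrt(10)*sqrt(-1/(C1 + 2*y))/2
 f(y) = sqrt(10)*sqrt(-1/(C1 + 2*y))/2


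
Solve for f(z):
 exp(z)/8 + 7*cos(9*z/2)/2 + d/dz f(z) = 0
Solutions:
 f(z) = C1 - exp(z)/8 - 7*sin(9*z/2)/9


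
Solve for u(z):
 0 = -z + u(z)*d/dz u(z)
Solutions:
 u(z) = -sqrt(C1 + z^2)
 u(z) = sqrt(C1 + z^2)


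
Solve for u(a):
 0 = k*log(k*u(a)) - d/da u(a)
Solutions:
 li(k*u(a))/k = C1 + a*k


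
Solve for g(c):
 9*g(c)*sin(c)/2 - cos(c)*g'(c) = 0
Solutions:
 g(c) = C1/cos(c)^(9/2)


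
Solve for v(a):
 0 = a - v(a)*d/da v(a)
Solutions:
 v(a) = -sqrt(C1 + a^2)
 v(a) = sqrt(C1 + a^2)


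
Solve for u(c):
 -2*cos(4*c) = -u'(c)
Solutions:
 u(c) = C1 + sin(4*c)/2


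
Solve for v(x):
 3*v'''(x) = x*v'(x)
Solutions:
 v(x) = C1 + Integral(C2*airyai(3^(2/3)*x/3) + C3*airybi(3^(2/3)*x/3), x)


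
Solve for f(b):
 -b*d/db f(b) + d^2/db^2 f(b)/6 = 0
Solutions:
 f(b) = C1 + C2*erfi(sqrt(3)*b)


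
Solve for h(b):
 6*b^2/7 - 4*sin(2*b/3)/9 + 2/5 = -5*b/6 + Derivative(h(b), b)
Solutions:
 h(b) = C1 + 2*b^3/7 + 5*b^2/12 + 2*b/5 + 2*cos(2*b/3)/3


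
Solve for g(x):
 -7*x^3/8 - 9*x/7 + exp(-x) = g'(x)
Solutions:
 g(x) = C1 - 7*x^4/32 - 9*x^2/14 - exp(-x)


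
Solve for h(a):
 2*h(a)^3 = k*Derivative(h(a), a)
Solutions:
 h(a) = -sqrt(2)*sqrt(-k/(C1*k + 2*a))/2
 h(a) = sqrt(2)*sqrt(-k/(C1*k + 2*a))/2


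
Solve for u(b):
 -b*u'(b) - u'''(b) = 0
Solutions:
 u(b) = C1 + Integral(C2*airyai(-b) + C3*airybi(-b), b)


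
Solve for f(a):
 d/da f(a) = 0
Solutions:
 f(a) = C1


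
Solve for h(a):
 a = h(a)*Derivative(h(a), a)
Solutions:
 h(a) = -sqrt(C1 + a^2)
 h(a) = sqrt(C1 + a^2)


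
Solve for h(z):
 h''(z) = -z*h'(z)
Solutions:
 h(z) = C1 + C2*erf(sqrt(2)*z/2)


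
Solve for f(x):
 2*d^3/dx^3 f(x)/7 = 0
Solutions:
 f(x) = C1 + C2*x + C3*x^2


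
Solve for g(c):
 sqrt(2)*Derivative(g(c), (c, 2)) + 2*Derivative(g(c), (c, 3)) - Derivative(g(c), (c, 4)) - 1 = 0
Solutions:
 g(c) = C1 + C2*c + C3*exp(c*(1 - sqrt(1 + sqrt(2)))) + C4*exp(c*(1 + sqrt(1 + sqrt(2)))) + sqrt(2)*c^2/4


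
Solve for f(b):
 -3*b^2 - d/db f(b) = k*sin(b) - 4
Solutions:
 f(b) = C1 - b^3 + 4*b + k*cos(b)


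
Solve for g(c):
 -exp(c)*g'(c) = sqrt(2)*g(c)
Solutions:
 g(c) = C1*exp(sqrt(2)*exp(-c))


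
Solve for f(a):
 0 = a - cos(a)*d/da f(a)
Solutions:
 f(a) = C1 + Integral(a/cos(a), a)


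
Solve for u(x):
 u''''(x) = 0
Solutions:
 u(x) = C1 + C2*x + C3*x^2 + C4*x^3


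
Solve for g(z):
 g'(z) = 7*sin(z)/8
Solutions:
 g(z) = C1 - 7*cos(z)/8


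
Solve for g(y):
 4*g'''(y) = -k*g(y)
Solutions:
 g(y) = C1*exp(2^(1/3)*y*(-k)^(1/3)/2) + C2*exp(2^(1/3)*y*(-k)^(1/3)*(-1 + sqrt(3)*I)/4) + C3*exp(-2^(1/3)*y*(-k)^(1/3)*(1 + sqrt(3)*I)/4)


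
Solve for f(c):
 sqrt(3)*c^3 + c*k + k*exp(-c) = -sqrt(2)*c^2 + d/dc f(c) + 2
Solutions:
 f(c) = C1 + sqrt(3)*c^4/4 + sqrt(2)*c^3/3 + c^2*k/2 - 2*c - k*exp(-c)


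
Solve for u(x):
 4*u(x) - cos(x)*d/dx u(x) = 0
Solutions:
 u(x) = C1*(sin(x)^2 + 2*sin(x) + 1)/(sin(x)^2 - 2*sin(x) + 1)


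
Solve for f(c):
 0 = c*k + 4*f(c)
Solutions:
 f(c) = -c*k/4


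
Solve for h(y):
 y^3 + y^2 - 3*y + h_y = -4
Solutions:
 h(y) = C1 - y^4/4 - y^3/3 + 3*y^2/2 - 4*y


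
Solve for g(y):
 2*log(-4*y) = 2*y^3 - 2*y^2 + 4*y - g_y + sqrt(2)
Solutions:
 g(y) = C1 + y^4/2 - 2*y^3/3 + 2*y^2 - 2*y*log(-y) + y*(-4*log(2) + sqrt(2) + 2)


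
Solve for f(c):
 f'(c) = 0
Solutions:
 f(c) = C1


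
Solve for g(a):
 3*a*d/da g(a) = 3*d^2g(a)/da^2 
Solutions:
 g(a) = C1 + C2*erfi(sqrt(2)*a/2)


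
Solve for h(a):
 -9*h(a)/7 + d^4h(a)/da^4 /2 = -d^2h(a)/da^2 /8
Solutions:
 h(a) = C1*exp(-sqrt(14)*a*sqrt(-7 + sqrt(8113))/28) + C2*exp(sqrt(14)*a*sqrt(-7 + sqrt(8113))/28) + C3*sin(sqrt(14)*a*sqrt(7 + sqrt(8113))/28) + C4*cos(sqrt(14)*a*sqrt(7 + sqrt(8113))/28)


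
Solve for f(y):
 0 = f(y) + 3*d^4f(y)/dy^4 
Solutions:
 f(y) = (C1*sin(sqrt(2)*3^(3/4)*y/6) + C2*cos(sqrt(2)*3^(3/4)*y/6))*exp(-sqrt(2)*3^(3/4)*y/6) + (C3*sin(sqrt(2)*3^(3/4)*y/6) + C4*cos(sqrt(2)*3^(3/4)*y/6))*exp(sqrt(2)*3^(3/4)*y/6)


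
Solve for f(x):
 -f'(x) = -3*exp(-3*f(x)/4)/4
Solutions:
 f(x) = 4*log(C1 + 9*x/16)/3
 f(x) = 4*log(2^(2/3)*(-3^(1/3) - 3^(5/6)*I)*(C1 + 3*x)^(1/3)/8)
 f(x) = 4*log(2^(2/3)*(-3^(1/3) + 3^(5/6)*I)*(C1 + 3*x)^(1/3)/8)


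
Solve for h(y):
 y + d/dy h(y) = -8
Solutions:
 h(y) = C1 - y^2/2 - 8*y


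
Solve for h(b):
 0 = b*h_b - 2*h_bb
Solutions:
 h(b) = C1 + C2*erfi(b/2)


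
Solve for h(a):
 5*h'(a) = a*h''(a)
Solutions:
 h(a) = C1 + C2*a^6


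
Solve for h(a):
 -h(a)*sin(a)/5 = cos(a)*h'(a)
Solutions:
 h(a) = C1*cos(a)^(1/5)


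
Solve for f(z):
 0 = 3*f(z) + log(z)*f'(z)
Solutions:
 f(z) = C1*exp(-3*li(z))


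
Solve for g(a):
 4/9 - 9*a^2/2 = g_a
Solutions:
 g(a) = C1 - 3*a^3/2 + 4*a/9


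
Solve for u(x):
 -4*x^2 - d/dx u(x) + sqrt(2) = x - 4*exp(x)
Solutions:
 u(x) = C1 - 4*x^3/3 - x^2/2 + sqrt(2)*x + 4*exp(x)


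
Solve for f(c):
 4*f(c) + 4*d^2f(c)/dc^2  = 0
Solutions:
 f(c) = C1*sin(c) + C2*cos(c)


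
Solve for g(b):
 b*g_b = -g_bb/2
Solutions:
 g(b) = C1 + C2*erf(b)


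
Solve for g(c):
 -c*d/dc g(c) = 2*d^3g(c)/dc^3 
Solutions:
 g(c) = C1 + Integral(C2*airyai(-2^(2/3)*c/2) + C3*airybi(-2^(2/3)*c/2), c)


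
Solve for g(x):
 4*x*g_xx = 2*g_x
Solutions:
 g(x) = C1 + C2*x^(3/2)


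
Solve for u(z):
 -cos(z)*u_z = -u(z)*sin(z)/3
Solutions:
 u(z) = C1/cos(z)^(1/3)


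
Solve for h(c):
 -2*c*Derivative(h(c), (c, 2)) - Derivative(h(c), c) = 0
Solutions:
 h(c) = C1 + C2*sqrt(c)


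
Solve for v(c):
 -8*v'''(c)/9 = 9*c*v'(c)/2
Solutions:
 v(c) = C1 + Integral(C2*airyai(-3*2^(2/3)*3^(1/3)*c/4) + C3*airybi(-3*2^(2/3)*3^(1/3)*c/4), c)


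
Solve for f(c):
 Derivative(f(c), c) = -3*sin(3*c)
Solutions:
 f(c) = C1 + cos(3*c)


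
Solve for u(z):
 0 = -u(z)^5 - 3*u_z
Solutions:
 u(z) = -3^(1/4)*(1/(C1 + 4*z))^(1/4)
 u(z) = 3^(1/4)*(1/(C1 + 4*z))^(1/4)
 u(z) = -3^(1/4)*I*(1/(C1 + 4*z))^(1/4)
 u(z) = 3^(1/4)*I*(1/(C1 + 4*z))^(1/4)


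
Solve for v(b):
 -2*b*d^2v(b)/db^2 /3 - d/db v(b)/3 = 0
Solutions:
 v(b) = C1 + C2*sqrt(b)


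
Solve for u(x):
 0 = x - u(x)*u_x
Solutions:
 u(x) = -sqrt(C1 + x^2)
 u(x) = sqrt(C1 + x^2)


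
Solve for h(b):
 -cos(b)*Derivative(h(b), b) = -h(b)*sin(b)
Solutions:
 h(b) = C1/cos(b)


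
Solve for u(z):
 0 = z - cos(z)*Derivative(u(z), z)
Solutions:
 u(z) = C1 + Integral(z/cos(z), z)


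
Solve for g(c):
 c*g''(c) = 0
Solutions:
 g(c) = C1 + C2*c


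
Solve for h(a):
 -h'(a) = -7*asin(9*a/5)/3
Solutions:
 h(a) = C1 + 7*a*asin(9*a/5)/3 + 7*sqrt(25 - 81*a^2)/27


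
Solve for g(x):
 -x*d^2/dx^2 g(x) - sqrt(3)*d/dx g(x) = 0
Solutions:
 g(x) = C1 + C2*x^(1 - sqrt(3))


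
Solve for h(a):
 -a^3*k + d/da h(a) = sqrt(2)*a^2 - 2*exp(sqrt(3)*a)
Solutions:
 h(a) = C1 + a^4*k/4 + sqrt(2)*a^3/3 - 2*sqrt(3)*exp(sqrt(3)*a)/3


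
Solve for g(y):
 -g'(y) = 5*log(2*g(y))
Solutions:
 Integral(1/(log(_y) + log(2)), (_y, g(y)))/5 = C1 - y


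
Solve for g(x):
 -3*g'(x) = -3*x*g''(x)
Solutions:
 g(x) = C1 + C2*x^2


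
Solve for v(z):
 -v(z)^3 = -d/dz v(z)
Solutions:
 v(z) = -sqrt(2)*sqrt(-1/(C1 + z))/2
 v(z) = sqrt(2)*sqrt(-1/(C1 + z))/2


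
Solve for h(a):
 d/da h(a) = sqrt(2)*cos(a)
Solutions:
 h(a) = C1 + sqrt(2)*sin(a)


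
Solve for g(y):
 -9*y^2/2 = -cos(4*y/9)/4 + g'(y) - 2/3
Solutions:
 g(y) = C1 - 3*y^3/2 + 2*y/3 + 9*sin(4*y/9)/16


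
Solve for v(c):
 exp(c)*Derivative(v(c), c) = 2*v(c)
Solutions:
 v(c) = C1*exp(-2*exp(-c))


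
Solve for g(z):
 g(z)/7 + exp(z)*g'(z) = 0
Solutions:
 g(z) = C1*exp(exp(-z)/7)


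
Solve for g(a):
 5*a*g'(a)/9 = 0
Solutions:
 g(a) = C1


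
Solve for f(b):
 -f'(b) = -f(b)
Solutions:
 f(b) = C1*exp(b)


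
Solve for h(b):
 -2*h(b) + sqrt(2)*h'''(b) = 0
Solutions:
 h(b) = C3*exp(2^(1/6)*b) + (C1*sin(2^(1/6)*sqrt(3)*b/2) + C2*cos(2^(1/6)*sqrt(3)*b/2))*exp(-2^(1/6)*b/2)


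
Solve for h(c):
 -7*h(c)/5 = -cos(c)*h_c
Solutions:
 h(c) = C1*(sin(c) + 1)^(7/10)/(sin(c) - 1)^(7/10)


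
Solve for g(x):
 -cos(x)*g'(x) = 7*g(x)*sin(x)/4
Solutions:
 g(x) = C1*cos(x)^(7/4)


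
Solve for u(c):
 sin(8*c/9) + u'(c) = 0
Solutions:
 u(c) = C1 + 9*cos(8*c/9)/8


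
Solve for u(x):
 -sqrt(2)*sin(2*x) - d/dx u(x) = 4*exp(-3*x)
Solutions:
 u(x) = C1 + sqrt(2)*cos(2*x)/2 + 4*exp(-3*x)/3


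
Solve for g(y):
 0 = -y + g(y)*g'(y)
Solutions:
 g(y) = -sqrt(C1 + y^2)
 g(y) = sqrt(C1 + y^2)


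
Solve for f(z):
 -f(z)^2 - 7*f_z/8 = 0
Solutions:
 f(z) = 7/(C1 + 8*z)


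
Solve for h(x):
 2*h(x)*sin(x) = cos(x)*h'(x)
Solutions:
 h(x) = C1/cos(x)^2


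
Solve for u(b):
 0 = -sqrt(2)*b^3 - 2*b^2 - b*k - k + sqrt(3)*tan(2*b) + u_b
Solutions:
 u(b) = C1 + sqrt(2)*b^4/4 + 2*b^3/3 + b^2*k/2 + b*k + sqrt(3)*log(cos(2*b))/2


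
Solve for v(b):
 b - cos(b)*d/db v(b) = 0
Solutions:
 v(b) = C1 + Integral(b/cos(b), b)


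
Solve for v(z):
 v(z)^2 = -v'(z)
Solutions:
 v(z) = 1/(C1 + z)


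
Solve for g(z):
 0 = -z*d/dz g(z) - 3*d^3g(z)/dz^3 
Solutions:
 g(z) = C1 + Integral(C2*airyai(-3^(2/3)*z/3) + C3*airybi(-3^(2/3)*z/3), z)


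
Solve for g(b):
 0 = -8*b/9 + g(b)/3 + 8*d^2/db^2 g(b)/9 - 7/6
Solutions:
 g(b) = C1*sin(sqrt(6)*b/4) + C2*cos(sqrt(6)*b/4) + 8*b/3 + 7/2


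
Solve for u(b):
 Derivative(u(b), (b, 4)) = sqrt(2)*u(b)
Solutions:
 u(b) = C1*exp(-2^(1/8)*b) + C2*exp(2^(1/8)*b) + C3*sin(2^(1/8)*b) + C4*cos(2^(1/8)*b)


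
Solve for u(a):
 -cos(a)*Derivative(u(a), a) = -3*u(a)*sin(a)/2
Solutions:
 u(a) = C1/cos(a)^(3/2)


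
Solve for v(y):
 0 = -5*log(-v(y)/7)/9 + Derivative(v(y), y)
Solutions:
 -9*Integral(1/(log(-_y) - log(7)), (_y, v(y)))/5 = C1 - y


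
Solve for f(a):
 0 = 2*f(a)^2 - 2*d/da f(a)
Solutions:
 f(a) = -1/(C1 + a)


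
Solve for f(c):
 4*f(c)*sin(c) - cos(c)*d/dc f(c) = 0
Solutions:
 f(c) = C1/cos(c)^4


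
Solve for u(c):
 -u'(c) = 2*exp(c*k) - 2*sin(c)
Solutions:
 u(c) = C1 - 2*cos(c) - 2*exp(c*k)/k


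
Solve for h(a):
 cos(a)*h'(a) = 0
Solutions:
 h(a) = C1


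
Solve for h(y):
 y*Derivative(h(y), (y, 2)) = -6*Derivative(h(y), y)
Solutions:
 h(y) = C1 + C2/y^5


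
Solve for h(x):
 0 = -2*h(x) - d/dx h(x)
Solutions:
 h(x) = C1*exp(-2*x)


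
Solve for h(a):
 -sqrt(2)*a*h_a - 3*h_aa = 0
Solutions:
 h(a) = C1 + C2*erf(2^(3/4)*sqrt(3)*a/6)


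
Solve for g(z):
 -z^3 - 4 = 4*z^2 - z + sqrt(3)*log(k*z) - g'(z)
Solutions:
 g(z) = C1 + z^4/4 + 4*z^3/3 - z^2/2 + sqrt(3)*z*log(k*z) + z*(4 - sqrt(3))


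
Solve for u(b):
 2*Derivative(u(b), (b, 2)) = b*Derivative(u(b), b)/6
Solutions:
 u(b) = C1 + C2*erfi(sqrt(6)*b/12)


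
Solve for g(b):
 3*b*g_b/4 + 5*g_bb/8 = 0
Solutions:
 g(b) = C1 + C2*erf(sqrt(15)*b/5)


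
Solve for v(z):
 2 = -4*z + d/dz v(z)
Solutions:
 v(z) = C1 + 2*z^2 + 2*z


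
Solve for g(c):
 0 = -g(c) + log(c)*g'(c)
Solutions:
 g(c) = C1*exp(li(c))


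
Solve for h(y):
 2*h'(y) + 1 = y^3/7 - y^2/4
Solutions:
 h(y) = C1 + y^4/56 - y^3/24 - y/2


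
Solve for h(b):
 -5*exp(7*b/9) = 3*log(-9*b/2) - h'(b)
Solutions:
 h(b) = C1 + 3*b*log(-b) + 3*b*(-1 - log(2) + 2*log(3)) + 45*exp(7*b/9)/7


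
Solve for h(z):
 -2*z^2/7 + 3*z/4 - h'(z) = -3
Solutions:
 h(z) = C1 - 2*z^3/21 + 3*z^2/8 + 3*z


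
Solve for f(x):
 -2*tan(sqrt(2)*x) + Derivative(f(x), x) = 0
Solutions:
 f(x) = C1 - sqrt(2)*log(cos(sqrt(2)*x))


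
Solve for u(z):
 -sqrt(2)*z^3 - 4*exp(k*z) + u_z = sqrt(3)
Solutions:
 u(z) = C1 + sqrt(2)*z^4/4 + sqrt(3)*z + 4*exp(k*z)/k


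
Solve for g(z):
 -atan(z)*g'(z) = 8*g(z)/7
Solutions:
 g(z) = C1*exp(-8*Integral(1/atan(z), z)/7)


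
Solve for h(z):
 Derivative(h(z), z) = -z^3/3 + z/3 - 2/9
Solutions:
 h(z) = C1 - z^4/12 + z^2/6 - 2*z/9


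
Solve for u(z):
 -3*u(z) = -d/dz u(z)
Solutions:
 u(z) = C1*exp(3*z)


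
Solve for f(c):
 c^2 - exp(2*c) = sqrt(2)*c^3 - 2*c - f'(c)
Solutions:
 f(c) = C1 + sqrt(2)*c^4/4 - c^3/3 - c^2 + exp(2*c)/2


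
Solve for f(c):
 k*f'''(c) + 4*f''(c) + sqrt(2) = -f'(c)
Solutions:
 f(c) = C1 + C2*exp(c*(sqrt(4 - k) - 2)/k) + C3*exp(-c*(sqrt(4 - k) + 2)/k) - sqrt(2)*c


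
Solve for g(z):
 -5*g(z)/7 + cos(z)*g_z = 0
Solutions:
 g(z) = C1*(sin(z) + 1)^(5/14)/(sin(z) - 1)^(5/14)


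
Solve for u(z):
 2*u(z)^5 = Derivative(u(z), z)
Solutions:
 u(z) = -(-1/(C1 + 8*z))^(1/4)
 u(z) = (-1/(C1 + 8*z))^(1/4)
 u(z) = -I*(-1/(C1 + 8*z))^(1/4)
 u(z) = I*(-1/(C1 + 8*z))^(1/4)


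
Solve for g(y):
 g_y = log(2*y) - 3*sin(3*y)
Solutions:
 g(y) = C1 + y*log(y) - y + y*log(2) + cos(3*y)


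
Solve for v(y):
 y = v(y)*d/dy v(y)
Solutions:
 v(y) = -sqrt(C1 + y^2)
 v(y) = sqrt(C1 + y^2)


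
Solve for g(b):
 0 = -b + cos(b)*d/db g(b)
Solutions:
 g(b) = C1 + Integral(b/cos(b), b)


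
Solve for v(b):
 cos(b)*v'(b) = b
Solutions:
 v(b) = C1 + Integral(b/cos(b), b)


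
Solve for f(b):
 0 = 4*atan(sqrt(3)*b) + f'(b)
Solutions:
 f(b) = C1 - 4*b*atan(sqrt(3)*b) + 2*sqrt(3)*log(3*b^2 + 1)/3


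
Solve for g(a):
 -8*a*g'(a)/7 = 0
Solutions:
 g(a) = C1


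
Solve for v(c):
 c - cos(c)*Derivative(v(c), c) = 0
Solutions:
 v(c) = C1 + Integral(c/cos(c), c)


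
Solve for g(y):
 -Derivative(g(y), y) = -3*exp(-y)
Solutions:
 g(y) = C1 - 3*exp(-y)


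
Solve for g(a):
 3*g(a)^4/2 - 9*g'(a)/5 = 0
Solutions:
 g(a) = 2^(1/3)*(-1/(C1 + 5*a))^(1/3)
 g(a) = 2^(1/3)*(-1/(C1 + 5*a))^(1/3)*(-1 - sqrt(3)*I)/2
 g(a) = 2^(1/3)*(-1/(C1 + 5*a))^(1/3)*(-1 + sqrt(3)*I)/2


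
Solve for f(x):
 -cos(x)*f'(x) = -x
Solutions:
 f(x) = C1 + Integral(x/cos(x), x)


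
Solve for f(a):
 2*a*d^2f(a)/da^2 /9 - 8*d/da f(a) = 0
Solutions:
 f(a) = C1 + C2*a^37


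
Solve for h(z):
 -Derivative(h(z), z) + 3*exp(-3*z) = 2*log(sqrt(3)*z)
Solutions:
 h(z) = C1 - 2*z*log(z) + z*(2 - log(3)) - exp(-3*z)


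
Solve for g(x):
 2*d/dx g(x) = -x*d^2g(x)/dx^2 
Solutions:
 g(x) = C1 + C2/x


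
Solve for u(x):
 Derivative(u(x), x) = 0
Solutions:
 u(x) = C1


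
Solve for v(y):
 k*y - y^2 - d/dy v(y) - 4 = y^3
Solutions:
 v(y) = C1 + k*y^2/2 - y^4/4 - y^3/3 - 4*y


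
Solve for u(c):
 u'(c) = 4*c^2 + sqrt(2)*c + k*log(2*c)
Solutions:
 u(c) = C1 + 4*c^3/3 + sqrt(2)*c^2/2 + c*k*log(c) - c*k + c*k*log(2)


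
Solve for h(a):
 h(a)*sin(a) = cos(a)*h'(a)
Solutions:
 h(a) = C1/cos(a)


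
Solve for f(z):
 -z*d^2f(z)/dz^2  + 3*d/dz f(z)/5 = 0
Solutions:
 f(z) = C1 + C2*z^(8/5)


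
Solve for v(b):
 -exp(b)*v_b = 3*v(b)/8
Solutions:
 v(b) = C1*exp(3*exp(-b)/8)


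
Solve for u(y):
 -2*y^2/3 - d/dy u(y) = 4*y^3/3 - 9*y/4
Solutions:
 u(y) = C1 - y^4/3 - 2*y^3/9 + 9*y^2/8


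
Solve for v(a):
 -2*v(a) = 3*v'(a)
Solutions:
 v(a) = C1*exp(-2*a/3)


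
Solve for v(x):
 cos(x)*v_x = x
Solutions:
 v(x) = C1 + Integral(x/cos(x), x)


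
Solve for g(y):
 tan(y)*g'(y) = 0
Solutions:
 g(y) = C1


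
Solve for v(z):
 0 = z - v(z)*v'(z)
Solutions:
 v(z) = -sqrt(C1 + z^2)
 v(z) = sqrt(C1 + z^2)


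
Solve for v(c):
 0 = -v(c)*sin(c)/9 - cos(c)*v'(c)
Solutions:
 v(c) = C1*cos(c)^(1/9)


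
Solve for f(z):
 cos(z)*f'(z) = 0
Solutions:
 f(z) = C1


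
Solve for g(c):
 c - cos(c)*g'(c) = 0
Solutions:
 g(c) = C1 + Integral(c/cos(c), c)


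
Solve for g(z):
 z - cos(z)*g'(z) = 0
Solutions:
 g(z) = C1 + Integral(z/cos(z), z)


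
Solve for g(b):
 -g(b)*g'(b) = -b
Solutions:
 g(b) = -sqrt(C1 + b^2)
 g(b) = sqrt(C1 + b^2)


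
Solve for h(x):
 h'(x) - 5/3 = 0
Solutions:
 h(x) = C1 + 5*x/3


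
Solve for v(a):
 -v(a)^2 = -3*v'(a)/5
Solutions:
 v(a) = -3/(C1 + 5*a)


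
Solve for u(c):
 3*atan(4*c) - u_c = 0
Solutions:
 u(c) = C1 + 3*c*atan(4*c) - 3*log(16*c^2 + 1)/8


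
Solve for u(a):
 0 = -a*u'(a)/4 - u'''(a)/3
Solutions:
 u(a) = C1 + Integral(C2*airyai(-6^(1/3)*a/2) + C3*airybi(-6^(1/3)*a/2), a)


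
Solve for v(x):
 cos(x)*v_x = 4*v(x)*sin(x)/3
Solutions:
 v(x) = C1/cos(x)^(4/3)


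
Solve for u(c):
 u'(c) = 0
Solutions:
 u(c) = C1


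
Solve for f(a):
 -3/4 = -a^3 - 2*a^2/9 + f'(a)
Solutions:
 f(a) = C1 + a^4/4 + 2*a^3/27 - 3*a/4


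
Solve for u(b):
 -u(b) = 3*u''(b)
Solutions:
 u(b) = C1*sin(sqrt(3)*b/3) + C2*cos(sqrt(3)*b/3)


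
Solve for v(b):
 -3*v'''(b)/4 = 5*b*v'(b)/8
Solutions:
 v(b) = C1 + Integral(C2*airyai(-5^(1/3)*6^(2/3)*b/6) + C3*airybi(-5^(1/3)*6^(2/3)*b/6), b)


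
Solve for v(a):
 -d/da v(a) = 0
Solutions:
 v(a) = C1


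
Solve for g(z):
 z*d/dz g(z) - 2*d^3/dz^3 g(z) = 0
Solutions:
 g(z) = C1 + Integral(C2*airyai(2^(2/3)*z/2) + C3*airybi(2^(2/3)*z/2), z)


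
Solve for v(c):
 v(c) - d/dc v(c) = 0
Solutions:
 v(c) = C1*exp(c)


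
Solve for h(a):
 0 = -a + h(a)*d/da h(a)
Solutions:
 h(a) = -sqrt(C1 + a^2)
 h(a) = sqrt(C1 + a^2)


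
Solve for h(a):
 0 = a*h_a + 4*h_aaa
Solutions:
 h(a) = C1 + Integral(C2*airyai(-2^(1/3)*a/2) + C3*airybi(-2^(1/3)*a/2), a)


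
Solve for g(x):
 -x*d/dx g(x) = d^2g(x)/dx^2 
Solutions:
 g(x) = C1 + C2*erf(sqrt(2)*x/2)


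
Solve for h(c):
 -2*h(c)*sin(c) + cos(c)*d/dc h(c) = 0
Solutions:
 h(c) = C1/cos(c)^2


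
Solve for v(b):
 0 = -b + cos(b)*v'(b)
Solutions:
 v(b) = C1 + Integral(b/cos(b), b)


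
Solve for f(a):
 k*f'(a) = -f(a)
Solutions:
 f(a) = C1*exp(-a/k)


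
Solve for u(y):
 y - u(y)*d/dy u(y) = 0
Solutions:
 u(y) = -sqrt(C1 + y^2)
 u(y) = sqrt(C1 + y^2)


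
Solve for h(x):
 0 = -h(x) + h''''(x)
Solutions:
 h(x) = C1*exp(-x) + C2*exp(x) + C3*sin(x) + C4*cos(x)


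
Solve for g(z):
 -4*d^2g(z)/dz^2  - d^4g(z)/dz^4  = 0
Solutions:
 g(z) = C1 + C2*z + C3*sin(2*z) + C4*cos(2*z)


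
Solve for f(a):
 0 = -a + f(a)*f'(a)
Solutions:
 f(a) = -sqrt(C1 + a^2)
 f(a) = sqrt(C1 + a^2)


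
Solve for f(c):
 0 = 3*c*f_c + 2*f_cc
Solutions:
 f(c) = C1 + C2*erf(sqrt(3)*c/2)


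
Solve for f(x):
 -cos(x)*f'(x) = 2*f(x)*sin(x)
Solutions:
 f(x) = C1*cos(x)^2


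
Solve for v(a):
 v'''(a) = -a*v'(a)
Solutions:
 v(a) = C1 + Integral(C2*airyai(-a) + C3*airybi(-a), a)


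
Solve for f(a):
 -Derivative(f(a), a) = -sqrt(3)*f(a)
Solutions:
 f(a) = C1*exp(sqrt(3)*a)


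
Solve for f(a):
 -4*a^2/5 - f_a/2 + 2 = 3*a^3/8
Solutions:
 f(a) = C1 - 3*a^4/16 - 8*a^3/15 + 4*a


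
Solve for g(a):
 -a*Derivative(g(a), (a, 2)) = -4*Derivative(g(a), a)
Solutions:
 g(a) = C1 + C2*a^5


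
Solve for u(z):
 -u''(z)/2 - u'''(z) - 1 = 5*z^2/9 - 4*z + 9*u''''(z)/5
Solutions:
 u(z) = C1 + C2*z - 5*z^4/54 + 56*z^3/27 - 85*z^2/9 + (C3*sin(sqrt(65)*z/18) + C4*cos(sqrt(65)*z/18))*exp(-5*z/18)


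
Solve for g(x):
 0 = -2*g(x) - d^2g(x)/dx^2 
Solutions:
 g(x) = C1*sin(sqrt(2)*x) + C2*cos(sqrt(2)*x)


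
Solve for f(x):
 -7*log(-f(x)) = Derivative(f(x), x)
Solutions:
 -li(-f(x)) = C1 - 7*x


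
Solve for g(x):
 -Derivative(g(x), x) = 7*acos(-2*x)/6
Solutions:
 g(x) = C1 - 7*x*acos(-2*x)/6 - 7*sqrt(1 - 4*x^2)/12


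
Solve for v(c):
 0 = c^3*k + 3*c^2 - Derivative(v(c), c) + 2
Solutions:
 v(c) = C1 + c^4*k/4 + c^3 + 2*c


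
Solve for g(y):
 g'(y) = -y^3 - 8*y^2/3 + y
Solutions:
 g(y) = C1 - y^4/4 - 8*y^3/9 + y^2/2


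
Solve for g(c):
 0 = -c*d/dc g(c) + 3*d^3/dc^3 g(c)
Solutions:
 g(c) = C1 + Integral(C2*airyai(3^(2/3)*c/3) + C3*airybi(3^(2/3)*c/3), c)


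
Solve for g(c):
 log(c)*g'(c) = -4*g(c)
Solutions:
 g(c) = C1*exp(-4*li(c))


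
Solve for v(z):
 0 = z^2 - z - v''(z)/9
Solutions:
 v(z) = C1 + C2*z + 3*z^4/4 - 3*z^3/2


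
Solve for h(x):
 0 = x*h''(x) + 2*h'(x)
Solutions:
 h(x) = C1 + C2/x


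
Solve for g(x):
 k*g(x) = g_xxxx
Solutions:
 g(x) = C1*exp(-k^(1/4)*x) + C2*exp(k^(1/4)*x) + C3*exp(-I*k^(1/4)*x) + C4*exp(I*k^(1/4)*x)


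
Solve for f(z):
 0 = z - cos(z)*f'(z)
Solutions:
 f(z) = C1 + Integral(z/cos(z), z)


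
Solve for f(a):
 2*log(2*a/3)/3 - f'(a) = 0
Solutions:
 f(a) = C1 + 2*a*log(a)/3 - 2*a*log(3)/3 - 2*a/3 + 2*a*log(2)/3


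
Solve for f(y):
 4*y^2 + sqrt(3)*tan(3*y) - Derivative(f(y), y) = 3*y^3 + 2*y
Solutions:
 f(y) = C1 - 3*y^4/4 + 4*y^3/3 - y^2 - sqrt(3)*log(cos(3*y))/3


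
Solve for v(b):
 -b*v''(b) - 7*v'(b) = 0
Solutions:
 v(b) = C1 + C2/b^6


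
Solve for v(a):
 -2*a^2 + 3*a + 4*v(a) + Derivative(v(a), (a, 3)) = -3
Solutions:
 v(a) = C3*exp(-2^(2/3)*a) + a^2/2 - 3*a/4 + (C1*sin(2^(2/3)*sqrt(3)*a/2) + C2*cos(2^(2/3)*sqrt(3)*a/2))*exp(2^(2/3)*a/2) - 3/4


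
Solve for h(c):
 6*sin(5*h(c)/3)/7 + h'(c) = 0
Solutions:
 6*c/7 + 3*log(cos(5*h(c)/3) - 1)/10 - 3*log(cos(5*h(c)/3) + 1)/10 = C1


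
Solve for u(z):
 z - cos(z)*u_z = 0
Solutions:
 u(z) = C1 + Integral(z/cos(z), z)


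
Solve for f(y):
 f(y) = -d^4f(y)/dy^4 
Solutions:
 f(y) = (C1*sin(sqrt(2)*y/2) + C2*cos(sqrt(2)*y/2))*exp(-sqrt(2)*y/2) + (C3*sin(sqrt(2)*y/2) + C4*cos(sqrt(2)*y/2))*exp(sqrt(2)*y/2)


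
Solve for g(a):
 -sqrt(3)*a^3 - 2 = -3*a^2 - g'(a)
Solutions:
 g(a) = C1 + sqrt(3)*a^4/4 - a^3 + 2*a


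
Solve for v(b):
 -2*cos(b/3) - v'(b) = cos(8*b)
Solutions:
 v(b) = C1 - 6*sin(b/3) - sin(8*b)/8


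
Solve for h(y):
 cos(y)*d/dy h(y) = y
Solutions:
 h(y) = C1 + Integral(y/cos(y), y)


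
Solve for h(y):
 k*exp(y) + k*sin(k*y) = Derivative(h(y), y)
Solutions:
 h(y) = C1 + k*exp(y) - cos(k*y)


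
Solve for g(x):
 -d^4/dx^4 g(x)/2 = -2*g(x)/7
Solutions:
 g(x) = C1*exp(-sqrt(2)*7^(3/4)*x/7) + C2*exp(sqrt(2)*7^(3/4)*x/7) + C3*sin(sqrt(2)*7^(3/4)*x/7) + C4*cos(sqrt(2)*7^(3/4)*x/7)


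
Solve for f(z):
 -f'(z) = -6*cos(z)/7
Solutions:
 f(z) = C1 + 6*sin(z)/7


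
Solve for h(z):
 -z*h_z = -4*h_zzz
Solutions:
 h(z) = C1 + Integral(C2*airyai(2^(1/3)*z/2) + C3*airybi(2^(1/3)*z/2), z)


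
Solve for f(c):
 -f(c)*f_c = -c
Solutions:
 f(c) = -sqrt(C1 + c^2)
 f(c) = sqrt(C1 + c^2)


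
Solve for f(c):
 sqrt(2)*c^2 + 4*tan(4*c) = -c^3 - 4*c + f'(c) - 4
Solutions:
 f(c) = C1 + c^4/4 + sqrt(2)*c^3/3 + 2*c^2 + 4*c - log(cos(4*c))


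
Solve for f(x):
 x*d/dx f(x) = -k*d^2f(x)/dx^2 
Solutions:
 f(x) = C1 + C2*sqrt(k)*erf(sqrt(2)*x*sqrt(1/k)/2)


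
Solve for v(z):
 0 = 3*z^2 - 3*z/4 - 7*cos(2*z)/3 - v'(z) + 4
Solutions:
 v(z) = C1 + z^3 - 3*z^2/8 + 4*z - 7*sin(2*z)/6


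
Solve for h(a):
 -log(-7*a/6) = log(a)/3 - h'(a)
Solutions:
 h(a) = C1 + 4*a*log(a)/3 + a*(-log(6) - 4/3 + log(7) + I*pi)


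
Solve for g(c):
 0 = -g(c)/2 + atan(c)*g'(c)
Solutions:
 g(c) = C1*exp(Integral(1/atan(c), c)/2)


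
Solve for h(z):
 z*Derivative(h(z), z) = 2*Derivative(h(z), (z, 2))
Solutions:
 h(z) = C1 + C2*erfi(z/2)


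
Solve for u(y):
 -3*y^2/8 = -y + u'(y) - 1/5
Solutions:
 u(y) = C1 - y^3/8 + y^2/2 + y/5


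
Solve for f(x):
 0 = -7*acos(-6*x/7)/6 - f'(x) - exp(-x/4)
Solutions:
 f(x) = C1 - 7*x*acos(-6*x/7)/6 - 7*sqrt(49 - 36*x^2)/36 + 4*exp(-x/4)


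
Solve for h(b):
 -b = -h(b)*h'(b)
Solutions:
 h(b) = -sqrt(C1 + b^2)
 h(b) = sqrt(C1 + b^2)


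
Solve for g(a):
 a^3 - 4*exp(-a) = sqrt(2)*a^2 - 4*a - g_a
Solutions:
 g(a) = C1 - a^4/4 + sqrt(2)*a^3/3 - 2*a^2 - 4*exp(-a)


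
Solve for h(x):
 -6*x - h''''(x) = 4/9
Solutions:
 h(x) = C1 + C2*x + C3*x^2 + C4*x^3 - x^5/20 - x^4/54


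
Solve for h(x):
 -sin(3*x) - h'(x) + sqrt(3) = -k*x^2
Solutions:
 h(x) = C1 + k*x^3/3 + sqrt(3)*x + cos(3*x)/3


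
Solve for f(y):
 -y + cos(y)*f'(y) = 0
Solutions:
 f(y) = C1 + Integral(y/cos(y), y)


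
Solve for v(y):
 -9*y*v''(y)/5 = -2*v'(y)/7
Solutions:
 v(y) = C1 + C2*y^(73/63)


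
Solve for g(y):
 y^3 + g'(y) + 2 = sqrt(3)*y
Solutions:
 g(y) = C1 - y^4/4 + sqrt(3)*y^2/2 - 2*y


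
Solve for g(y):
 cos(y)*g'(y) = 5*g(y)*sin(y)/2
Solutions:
 g(y) = C1/cos(y)^(5/2)


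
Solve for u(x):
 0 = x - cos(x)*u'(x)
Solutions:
 u(x) = C1 + Integral(x/cos(x), x)


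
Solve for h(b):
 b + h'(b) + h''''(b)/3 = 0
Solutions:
 h(b) = C1 + C4*exp(-3^(1/3)*b) - b^2/2 + (C2*sin(3^(5/6)*b/2) + C3*cos(3^(5/6)*b/2))*exp(3^(1/3)*b/2)


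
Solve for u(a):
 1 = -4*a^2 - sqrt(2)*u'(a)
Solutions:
 u(a) = C1 - 2*sqrt(2)*a^3/3 - sqrt(2)*a/2


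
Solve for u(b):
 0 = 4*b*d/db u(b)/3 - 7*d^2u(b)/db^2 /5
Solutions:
 u(b) = C1 + C2*erfi(sqrt(210)*b/21)


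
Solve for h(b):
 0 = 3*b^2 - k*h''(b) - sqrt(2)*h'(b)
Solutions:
 h(b) = C1 + C2*exp(-sqrt(2)*b/k) + sqrt(2)*b^3/2 - 3*b^2*k/2 + 3*sqrt(2)*b*k^2/2


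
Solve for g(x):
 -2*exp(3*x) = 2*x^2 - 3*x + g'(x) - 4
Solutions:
 g(x) = C1 - 2*x^3/3 + 3*x^2/2 + 4*x - 2*exp(3*x)/3


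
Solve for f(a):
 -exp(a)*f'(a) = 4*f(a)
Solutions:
 f(a) = C1*exp(4*exp(-a))


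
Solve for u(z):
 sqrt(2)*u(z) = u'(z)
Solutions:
 u(z) = C1*exp(sqrt(2)*z)


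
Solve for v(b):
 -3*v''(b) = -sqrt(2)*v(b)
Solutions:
 v(b) = C1*exp(-2^(1/4)*sqrt(3)*b/3) + C2*exp(2^(1/4)*sqrt(3)*b/3)


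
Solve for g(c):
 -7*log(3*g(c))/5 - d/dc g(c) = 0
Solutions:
 5*Integral(1/(log(_y) + log(3)), (_y, g(c)))/7 = C1 - c


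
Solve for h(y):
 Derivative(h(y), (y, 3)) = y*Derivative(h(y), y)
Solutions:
 h(y) = C1 + Integral(C2*airyai(y) + C3*airybi(y), y)


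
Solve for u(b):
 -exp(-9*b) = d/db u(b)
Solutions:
 u(b) = C1 + exp(-9*b)/9
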